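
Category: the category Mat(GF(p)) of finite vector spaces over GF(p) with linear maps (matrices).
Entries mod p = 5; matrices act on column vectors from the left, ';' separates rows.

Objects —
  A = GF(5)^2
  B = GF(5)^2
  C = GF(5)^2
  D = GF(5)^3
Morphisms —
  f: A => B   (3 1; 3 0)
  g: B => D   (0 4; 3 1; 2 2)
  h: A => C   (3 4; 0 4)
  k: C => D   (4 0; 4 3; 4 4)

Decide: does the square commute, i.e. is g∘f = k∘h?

Answer: DOES NOT COMMUTE

Derivation:
1) trace f;g:
  e0=⟨1,0⟩ f=>⟨3,3⟩ g=>⟨2,2,2⟩
  e1=⟨0,1⟩ f=>⟨1,0⟩ g=>⟨0,3,2⟩
  composite₁ = (2 0; 2 3; 2 2)
2) trace h;k:
  e0=⟨1,0⟩ h=>⟨3,0⟩ k=>⟨2,2,2⟩
  e1=⟨0,1⟩ h=>⟨4,4⟩ k=>⟨1,3,2⟩
  composite₂ = (2 1; 2 3; 2 2)
Equal? distinct morphisms ✗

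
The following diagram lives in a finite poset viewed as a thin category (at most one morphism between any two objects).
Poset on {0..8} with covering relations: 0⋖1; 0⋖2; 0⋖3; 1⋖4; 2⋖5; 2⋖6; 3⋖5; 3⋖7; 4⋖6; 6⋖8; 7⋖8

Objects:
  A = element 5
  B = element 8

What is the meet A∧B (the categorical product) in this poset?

Answer: NO MEET EXISTS

Trace:
Common predecessors of 5,8: {0,2,3}
  maximal lower bounds 2 and 3 are incomparable: neither 2⊑3 nor 3⊑2
→ no greatest lower bound exists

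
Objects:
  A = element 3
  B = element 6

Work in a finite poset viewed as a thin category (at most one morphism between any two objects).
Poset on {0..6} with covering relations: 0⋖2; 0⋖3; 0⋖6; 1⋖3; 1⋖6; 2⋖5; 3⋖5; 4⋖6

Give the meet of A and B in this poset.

Answer: NO MEET EXISTS

Work:
{x : x⊑A ∧ x⊑B} = {0,1}  (A=3, B=6)
  maximal lower bounds 0 and 1 are incomparable: neither 0⊑1 nor 1⊑0
→ no greatest lower bound exists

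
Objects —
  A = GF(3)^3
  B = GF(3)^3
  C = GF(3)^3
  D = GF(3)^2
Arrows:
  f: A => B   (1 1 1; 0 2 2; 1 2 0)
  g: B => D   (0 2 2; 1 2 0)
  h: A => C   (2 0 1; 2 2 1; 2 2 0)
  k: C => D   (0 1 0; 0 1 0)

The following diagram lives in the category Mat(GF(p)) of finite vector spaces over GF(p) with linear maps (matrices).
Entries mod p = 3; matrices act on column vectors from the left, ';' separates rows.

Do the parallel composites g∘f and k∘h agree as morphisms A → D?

1) trace f;g:
  e0=⟨1,0,0⟩ f=>⟨1,0,1⟩ g=>⟨2,1⟩
  e1=⟨0,1,0⟩ f=>⟨1,2,2⟩ g=>⟨2,2⟩
  e2=⟨0,0,1⟩ f=>⟨1,2,0⟩ g=>⟨1,2⟩
  ⟦path⟧₁ = (2 2 1; 1 2 2)
2) trace h;k:
  e0=⟨1,0,0⟩ h=>⟨2,2,2⟩ k=>⟨2,2⟩
  e1=⟨0,1,0⟩ h=>⟨0,2,2⟩ k=>⟨2,2⟩
  e2=⟨0,0,1⟩ h=>⟨1,1,0⟩ k=>⟨1,1⟩
  ⟦path⟧₂ = (2 2 1; 2 2 1)
Equal? distinct morphisms ✗

Answer: DOES NOT COMMUTE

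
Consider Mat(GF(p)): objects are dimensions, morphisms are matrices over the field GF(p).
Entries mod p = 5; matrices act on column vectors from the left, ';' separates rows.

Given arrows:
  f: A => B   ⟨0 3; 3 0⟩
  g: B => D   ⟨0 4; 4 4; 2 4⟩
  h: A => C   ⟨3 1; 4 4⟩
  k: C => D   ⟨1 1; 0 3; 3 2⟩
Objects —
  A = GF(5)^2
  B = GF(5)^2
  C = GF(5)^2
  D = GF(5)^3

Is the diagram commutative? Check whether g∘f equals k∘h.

1) trace f;g:
  e0=⟨1,0⟩ f=>⟨0,3⟩ g=>⟨2,2,2⟩
  e1=⟨0,1⟩ f=>⟨3,0⟩ g=>⟨0,2,1⟩
  composite₁ = ⟨2 0; 2 2; 2 1⟩
2) trace h;k:
  e0=⟨1,0⟩ h=>⟨3,4⟩ k=>⟨2,2,2⟩
  e1=⟨0,1⟩ h=>⟨1,4⟩ k=>⟨0,2,1⟩
  composite₂ = ⟨2 0; 2 2; 2 1⟩
Equal? equal; square commutes

Answer: COMMUTES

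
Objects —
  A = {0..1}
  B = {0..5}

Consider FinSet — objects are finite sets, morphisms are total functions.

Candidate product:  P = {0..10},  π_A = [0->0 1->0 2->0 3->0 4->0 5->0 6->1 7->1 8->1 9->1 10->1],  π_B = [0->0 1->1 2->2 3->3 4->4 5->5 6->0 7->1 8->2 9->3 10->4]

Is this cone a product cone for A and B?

|A|·|B| = 2·6 = 12;  |P| = 11
  → cardinalities differ; no bijection possible.

Answer: NOT A VALID PRODUCT — |P|=11 ≠ |A|·|B|=12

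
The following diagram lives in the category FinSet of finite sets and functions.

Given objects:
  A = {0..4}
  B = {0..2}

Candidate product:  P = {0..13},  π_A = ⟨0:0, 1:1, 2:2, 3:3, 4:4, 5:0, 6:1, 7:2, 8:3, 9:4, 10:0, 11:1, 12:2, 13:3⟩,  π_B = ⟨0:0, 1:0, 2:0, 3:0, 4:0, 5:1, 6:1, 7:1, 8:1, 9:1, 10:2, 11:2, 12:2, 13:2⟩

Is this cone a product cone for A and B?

|A|·|B| = 5·3 = 15;  |P| = 14
  → cardinalities differ; no bijection possible.

Answer: NOT A VALID PRODUCT — |P|=14 ≠ |A|·|B|=15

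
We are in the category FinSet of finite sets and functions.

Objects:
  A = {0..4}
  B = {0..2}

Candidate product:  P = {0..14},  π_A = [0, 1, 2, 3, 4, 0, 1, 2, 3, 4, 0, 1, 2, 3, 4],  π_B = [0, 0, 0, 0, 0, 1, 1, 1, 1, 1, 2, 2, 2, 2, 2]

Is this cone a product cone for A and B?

Answer: VALID PRODUCT

Trace:
|A|·|B| = 5·3 = 15;  |P| = 15
Check the pairing map k ↦ (π_A(k), π_B(k)):
  0 ↦ (0,0)
  1 ↦ (1,0)
  2 ↦ (2,0)
  3 ↦ (3,0)
  4 ↦ (4,0)
  5 ↦ (0,1)
  6 ↦ (1,1)
  7 ↦ (2,1)
  8 ↦ (3,1)
  9 ↦ (4,1)
  10 ↦ (0,2)
  11 ↦ (1,2)
  12 ↦ (2,2)
  13 ↦ (3,2)
  14 ↦ (4,2)
distinct pairs in image: 15 / 15 needed
  → bijection onto A×B; projections well-typed.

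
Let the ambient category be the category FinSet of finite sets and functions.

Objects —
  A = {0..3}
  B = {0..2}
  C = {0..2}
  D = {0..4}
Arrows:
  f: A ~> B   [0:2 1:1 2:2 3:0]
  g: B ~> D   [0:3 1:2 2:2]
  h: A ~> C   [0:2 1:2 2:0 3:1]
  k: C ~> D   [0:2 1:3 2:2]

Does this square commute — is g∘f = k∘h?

1) trace f;g:
  0 f~>2 g~>2
  1 f~>1 g~>2
  2 f~>2 g~>2
  3 f~>0 g~>3
  composite₁ = [0:2 1:2 2:2 3:3]
2) trace h;k:
  0 h~>2 k~>2
  1 h~>2 k~>2
  2 h~>0 k~>2
  3 h~>1 k~>3
  composite₂ = [0:2 1:2 2:2 3:3]
Equal? same morphism ✓

Answer: COMMUTES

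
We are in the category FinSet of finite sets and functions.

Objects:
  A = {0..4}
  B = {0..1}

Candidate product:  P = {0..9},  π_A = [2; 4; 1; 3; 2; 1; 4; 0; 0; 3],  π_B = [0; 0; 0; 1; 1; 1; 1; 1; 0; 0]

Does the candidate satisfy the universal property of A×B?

|A|·|B| = 5·2 = 10;  |P| = 10
Check the pairing map k ↦ (π_A(k), π_B(k)):
  0 ↦ (2,0)
  1 ↦ (4,0)
  2 ↦ (1,0)
  3 ↦ (3,1)
  4 ↦ (2,1)
  5 ↦ (1,1)
  6 ↦ (4,1)
  7 ↦ (0,1)
  8 ↦ (0,0)
  9 ↦ (3,0)
distinct pairs in image: 10 / 10 needed
  → bijection onto A×B; projections well-typed.

Answer: VALID PRODUCT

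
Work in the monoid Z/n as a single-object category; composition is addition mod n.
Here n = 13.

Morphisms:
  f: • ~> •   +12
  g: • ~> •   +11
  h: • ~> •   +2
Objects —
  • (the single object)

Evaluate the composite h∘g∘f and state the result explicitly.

  0 +12≡12 +11≡10 +2≡12  (mod 13)
composite: +12

Answer: +12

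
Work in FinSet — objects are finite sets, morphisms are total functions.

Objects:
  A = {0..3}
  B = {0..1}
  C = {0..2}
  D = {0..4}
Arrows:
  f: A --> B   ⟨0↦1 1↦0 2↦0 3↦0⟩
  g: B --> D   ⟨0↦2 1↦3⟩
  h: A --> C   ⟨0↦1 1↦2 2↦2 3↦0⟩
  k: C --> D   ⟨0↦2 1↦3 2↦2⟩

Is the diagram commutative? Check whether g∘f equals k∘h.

Along f;g (path 1):
  0 f-->1 g-->3
  1 f-->0 g-->2
  2 f-->0 g-->2
  3 f-->0 g-->2
  result₁ = ⟨0↦3 1↦2 2↦2 3↦2⟩
Along h;k (path 2):
  0 h-->1 k-->3
  1 h-->2 k-->2
  2 h-->2 k-->2
  3 h-->0 k-->2
  result₂ = ⟨0↦3 1↦2 2↦2 3↦2⟩
Equal? same morphism ✓

Answer: COMMUTES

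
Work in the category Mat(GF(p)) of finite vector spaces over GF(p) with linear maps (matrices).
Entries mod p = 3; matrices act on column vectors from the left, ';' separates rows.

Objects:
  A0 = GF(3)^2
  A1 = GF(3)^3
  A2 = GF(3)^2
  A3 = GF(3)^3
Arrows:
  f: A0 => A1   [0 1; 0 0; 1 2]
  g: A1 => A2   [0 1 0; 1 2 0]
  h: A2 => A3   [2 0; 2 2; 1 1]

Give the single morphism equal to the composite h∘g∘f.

Answer: [0 0; 0 2; 0 1]

Trace:
  e0=⟨1,0⟩ f=>⟨0,0,1⟩ g=>⟨0,0⟩ h=>⟨0,0,0⟩
  e1=⟨0,1⟩ f=>⟨1,0,2⟩ g=>⟨0,1⟩ h=>⟨0,2,1⟩
composite: [0 0; 0 2; 0 1]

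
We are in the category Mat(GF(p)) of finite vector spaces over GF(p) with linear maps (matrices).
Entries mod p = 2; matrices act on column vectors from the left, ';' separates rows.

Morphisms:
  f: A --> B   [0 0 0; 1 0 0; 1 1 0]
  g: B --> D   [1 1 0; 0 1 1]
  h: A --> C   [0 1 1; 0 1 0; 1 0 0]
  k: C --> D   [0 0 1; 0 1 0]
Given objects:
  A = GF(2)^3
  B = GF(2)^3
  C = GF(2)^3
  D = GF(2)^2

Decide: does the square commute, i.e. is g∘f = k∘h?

1) trace f;g:
  e0=⟨1,0,0⟩ f-->⟨0,1,1⟩ g-->⟨1,0⟩
  e1=⟨0,1,0⟩ f-->⟨0,0,1⟩ g-->⟨0,1⟩
  e2=⟨0,0,1⟩ f-->⟨0,0,0⟩ g-->⟨0,0⟩
  result₁ = [1 0 0; 0 1 0]
2) trace h;k:
  e0=⟨1,0,0⟩ h-->⟨0,0,1⟩ k-->⟨1,0⟩
  e1=⟨0,1,0⟩ h-->⟨1,1,0⟩ k-->⟨0,1⟩
  e2=⟨0,0,1⟩ h-->⟨1,0,0⟩ k-->⟨0,0⟩
  result₂ = [1 0 0; 0 1 0]
Equal? YES — commutes

Answer: COMMUTES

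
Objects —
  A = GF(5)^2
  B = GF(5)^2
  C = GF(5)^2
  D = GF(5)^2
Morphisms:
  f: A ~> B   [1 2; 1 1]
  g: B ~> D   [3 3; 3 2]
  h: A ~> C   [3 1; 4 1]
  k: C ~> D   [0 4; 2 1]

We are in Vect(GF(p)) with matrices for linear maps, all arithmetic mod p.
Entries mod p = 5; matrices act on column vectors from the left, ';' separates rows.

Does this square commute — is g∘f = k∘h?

1) trace f;g:
  e0=[1,0] f~>[1,1] g~>[1,0]
  e1=[0,1] f~>[2,1] g~>[4,3]
  composite₁ = [1 4; 0 3]
2) trace h;k:
  e0=[1,0] h~>[3,4] k~>[1,0]
  e1=[0,1] h~>[1,1] k~>[4,3]
  composite₂ = [1 4; 0 3]
Equal? equal; square commutes

Answer: COMMUTES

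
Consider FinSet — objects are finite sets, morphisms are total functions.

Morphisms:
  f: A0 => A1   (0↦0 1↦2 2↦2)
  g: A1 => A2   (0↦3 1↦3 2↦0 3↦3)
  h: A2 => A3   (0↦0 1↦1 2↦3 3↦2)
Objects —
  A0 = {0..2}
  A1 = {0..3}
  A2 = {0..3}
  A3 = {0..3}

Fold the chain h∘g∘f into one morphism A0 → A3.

  0 f=>0 g=>3 h=>2
  1 f=>2 g=>0 h=>0
  2 f=>2 g=>0 h=>0
composite: (0↦2 1↦0 2↦0)

Answer: (0↦2 1↦0 2↦0)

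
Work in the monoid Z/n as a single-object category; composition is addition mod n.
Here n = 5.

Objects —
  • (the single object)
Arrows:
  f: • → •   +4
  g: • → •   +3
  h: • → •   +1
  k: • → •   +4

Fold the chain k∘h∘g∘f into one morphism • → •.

  0 +4≡4 +3≡2 +1≡3 +4≡2  (mod 5)
composite: +2

Answer: +2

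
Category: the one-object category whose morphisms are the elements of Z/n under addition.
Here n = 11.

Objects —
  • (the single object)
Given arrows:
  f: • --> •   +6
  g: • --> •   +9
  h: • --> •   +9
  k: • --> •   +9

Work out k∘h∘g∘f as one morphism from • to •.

  0 +6≡6 +9≡4 +9≡2 +9≡0  (mod 11)
composite: +0

Answer: +0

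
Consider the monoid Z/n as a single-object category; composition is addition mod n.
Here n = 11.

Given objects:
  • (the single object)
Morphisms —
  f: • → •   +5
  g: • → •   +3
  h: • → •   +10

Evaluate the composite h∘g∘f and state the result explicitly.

Answer: +7

Trace:
  0 +5≡5 +3≡8 +10≡7  (mod 11)
⟦path⟧: +7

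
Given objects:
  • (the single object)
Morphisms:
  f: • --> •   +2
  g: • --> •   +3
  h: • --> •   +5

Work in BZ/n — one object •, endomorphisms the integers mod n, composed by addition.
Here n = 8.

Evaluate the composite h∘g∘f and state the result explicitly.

  0 +2≡2 +3≡5 +5≡2  (mod 8)
result: +2

Answer: +2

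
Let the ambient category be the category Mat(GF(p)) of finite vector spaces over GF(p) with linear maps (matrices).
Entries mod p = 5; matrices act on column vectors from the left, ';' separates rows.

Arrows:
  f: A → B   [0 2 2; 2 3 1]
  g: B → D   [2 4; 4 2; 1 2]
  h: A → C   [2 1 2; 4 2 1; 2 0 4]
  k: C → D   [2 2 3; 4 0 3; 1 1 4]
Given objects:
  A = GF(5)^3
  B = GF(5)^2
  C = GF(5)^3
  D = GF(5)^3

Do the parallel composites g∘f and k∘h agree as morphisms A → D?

Along f;g (path 1):
  e0=[1,0,0] f→[0,2] g→[3,4,4]
  e1=[0,1,0] f→[2,3] g→[1,4,3]
  e2=[0,0,1] f→[2,1] g→[3,0,4]
  composite₁ = [3 1 3; 4 4 0; 4 3 4]
Along h;k (path 2):
  e0=[1,0,0] h→[2,4,2] k→[3,4,4]
  e1=[0,1,0] h→[1,2,0] k→[1,4,3]
  e2=[0,0,1] h→[2,1,4] k→[3,0,4]
  composite₂ = [3 1 3; 4 4 0; 4 3 4]
Equal? same morphism ✓

Answer: COMMUTES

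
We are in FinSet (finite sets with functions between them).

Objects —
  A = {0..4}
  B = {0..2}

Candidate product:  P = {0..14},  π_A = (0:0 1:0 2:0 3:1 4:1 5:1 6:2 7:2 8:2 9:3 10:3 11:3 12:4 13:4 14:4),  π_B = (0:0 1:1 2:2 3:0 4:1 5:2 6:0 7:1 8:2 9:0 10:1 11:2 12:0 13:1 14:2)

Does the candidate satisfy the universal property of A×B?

|A|·|B| = 5·3 = 15;  |P| = 15
Check the pairing map k ↦ (π_A(k), π_B(k)):
  0 : (0,0)
  1 : (0,1)
  2 : (0,2)
  3 : (1,0)
  4 : (1,1)
  5 : (1,2)
  6 : (2,0)
  7 : (2,1)
  8 : (2,2)
  9 : (3,0)
  10 : (3,1)
  11 : (3,2)
  12 : (4,0)
  13 : (4,1)
  14 : (4,2)
distinct pairs in image: 15 / 15 needed
  → bijection onto A×B; projections well-typed.

Answer: VALID PRODUCT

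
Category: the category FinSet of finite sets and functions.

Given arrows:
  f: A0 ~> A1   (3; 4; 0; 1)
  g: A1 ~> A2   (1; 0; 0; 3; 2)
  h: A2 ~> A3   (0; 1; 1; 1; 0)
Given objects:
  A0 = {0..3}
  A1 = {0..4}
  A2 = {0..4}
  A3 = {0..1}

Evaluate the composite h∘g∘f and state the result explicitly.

  0 f~>3 g~>3 h~>1
  1 f~>4 g~>2 h~>1
  2 f~>0 g~>1 h~>1
  3 f~>1 g~>0 h~>0
result: (1; 1; 1; 0)

Answer: (1; 1; 1; 0)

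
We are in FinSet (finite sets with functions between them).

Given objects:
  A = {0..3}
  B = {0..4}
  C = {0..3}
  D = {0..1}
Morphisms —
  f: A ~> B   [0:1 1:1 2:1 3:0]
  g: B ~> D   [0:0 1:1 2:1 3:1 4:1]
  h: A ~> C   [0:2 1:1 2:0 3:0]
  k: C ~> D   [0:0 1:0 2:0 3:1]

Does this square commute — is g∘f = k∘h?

Answer: DOES NOT COMMUTE

Work:
1) trace f;g:
  0 f~>1 g~>1
  1 f~>1 g~>1
  2 f~>1 g~>1
  3 f~>0 g~>0
  ⟦path⟧₁ = [0:1 1:1 2:1 3:0]
2) trace h;k:
  0 h~>2 k~>0
  1 h~>1 k~>0
  2 h~>0 k~>0
  3 h~>0 k~>0
  ⟦path⟧₂ = [0:0 1:0 2:0 3:0]
Equal? distinct morphisms ✗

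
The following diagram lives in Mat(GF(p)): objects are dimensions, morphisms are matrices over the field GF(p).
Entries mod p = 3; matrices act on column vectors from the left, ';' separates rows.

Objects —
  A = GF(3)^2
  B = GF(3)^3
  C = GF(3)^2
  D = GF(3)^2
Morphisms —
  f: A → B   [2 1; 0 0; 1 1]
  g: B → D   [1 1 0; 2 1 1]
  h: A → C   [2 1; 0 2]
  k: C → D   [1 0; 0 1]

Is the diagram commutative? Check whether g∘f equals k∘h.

Path 1 = f;g:
  e0=(1,0) f→(2,0,1) g→(2,2)
  e1=(0,1) f→(1,0,1) g→(1,0)
  result₁ = [2 1; 2 0]
Path 2 = h;k:
  e0=(1,0) h→(2,0) k→(2,0)
  e1=(0,1) h→(1,2) k→(1,2)
  result₂ = [2 1; 0 2]
Equal? NO — does not commute

Answer: DOES NOT COMMUTE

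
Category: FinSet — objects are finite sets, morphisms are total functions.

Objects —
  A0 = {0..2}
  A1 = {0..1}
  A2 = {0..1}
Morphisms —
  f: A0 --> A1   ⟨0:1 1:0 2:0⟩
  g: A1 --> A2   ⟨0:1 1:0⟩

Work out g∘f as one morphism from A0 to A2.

  0 f-->1 g-->0
  1 f-->0 g-->1
  2 f-->0 g-->1
result: ⟨0:0 1:1 2:1⟩

Answer: ⟨0:0 1:1 2:1⟩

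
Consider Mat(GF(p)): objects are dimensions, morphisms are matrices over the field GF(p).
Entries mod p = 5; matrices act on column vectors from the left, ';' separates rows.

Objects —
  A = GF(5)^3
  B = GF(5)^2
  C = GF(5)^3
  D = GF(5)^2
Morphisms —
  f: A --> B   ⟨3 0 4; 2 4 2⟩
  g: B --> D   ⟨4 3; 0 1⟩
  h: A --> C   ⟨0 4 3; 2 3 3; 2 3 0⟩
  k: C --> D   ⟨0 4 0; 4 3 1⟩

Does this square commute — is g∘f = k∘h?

Answer: DOES NOT COMMUTE

Trace:
Path 1 = f;g:
  e0=⟨1,0,0⟩ f-->⟨3,2⟩ g-->⟨3,2⟩
  e1=⟨0,1,0⟩ f-->⟨0,4⟩ g-->⟨2,4⟩
  e2=⟨0,0,1⟩ f-->⟨4,2⟩ g-->⟨2,2⟩
  ⟦path⟧₁ = ⟨3 2 2; 2 4 2⟩
Path 2 = h;k:
  e0=⟨1,0,0⟩ h-->⟨0,2,2⟩ k-->⟨3,3⟩
  e1=⟨0,1,0⟩ h-->⟨4,3,3⟩ k-->⟨2,3⟩
  e2=⟨0,0,1⟩ h-->⟨3,3,0⟩ k-->⟨2,1⟩
  ⟦path⟧₂ = ⟨3 2 2; 3 3 1⟩
Equal? distinct morphisms ✗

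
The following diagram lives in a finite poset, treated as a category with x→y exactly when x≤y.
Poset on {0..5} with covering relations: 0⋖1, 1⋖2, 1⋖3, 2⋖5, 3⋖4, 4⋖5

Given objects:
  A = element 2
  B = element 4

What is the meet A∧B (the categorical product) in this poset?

Lower bounds of A=2 and B=4: {0,1}
  0 ⊑ 1
  1 ⊑ 1
glb = 1

Answer: A∧B = 1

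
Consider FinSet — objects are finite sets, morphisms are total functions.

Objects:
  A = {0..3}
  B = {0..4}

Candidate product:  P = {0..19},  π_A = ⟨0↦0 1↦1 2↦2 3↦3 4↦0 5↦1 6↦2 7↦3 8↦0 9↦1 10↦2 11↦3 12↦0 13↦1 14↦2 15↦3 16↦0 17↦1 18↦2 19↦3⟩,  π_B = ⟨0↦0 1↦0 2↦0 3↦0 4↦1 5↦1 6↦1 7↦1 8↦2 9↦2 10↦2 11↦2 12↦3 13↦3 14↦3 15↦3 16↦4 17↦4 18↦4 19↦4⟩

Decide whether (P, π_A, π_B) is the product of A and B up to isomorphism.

Answer: VALID PRODUCT

Work:
|A|·|B| = 4·5 = 20;  |P| = 20
Check the pairing map k ↦ (π_A(k), π_B(k)):
  0 ↦ (0,0)
  1 ↦ (1,0)
  2 ↦ (2,0)
  3 ↦ (3,0)
  4 ↦ (0,1)
  5 ↦ (1,1)
  6 ↦ (2,1)
  7 ↦ (3,1)
  8 ↦ (0,2)
  9 ↦ (1,2)
  10 ↦ (2,2)
  11 ↦ (3,2)
  12 ↦ (0,3)
  13 ↦ (1,3)
  14 ↦ (2,3)
  15 ↦ (3,3)
  16 ↦ (0,4)
  17 ↦ (1,4)
  18 ↦ (2,4)
  19 ↦ (3,4)
distinct pairs in image: 20 / 20 needed
  → bijection onto A×B; projections well-typed.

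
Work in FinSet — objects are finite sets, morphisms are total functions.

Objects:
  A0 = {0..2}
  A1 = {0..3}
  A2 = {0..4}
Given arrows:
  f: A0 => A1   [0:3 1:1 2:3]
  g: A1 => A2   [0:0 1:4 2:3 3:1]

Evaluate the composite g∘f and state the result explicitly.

Answer: [0:1 1:4 2:1]

Work:
  0 f=>3 g=>1
  1 f=>1 g=>4
  2 f=>3 g=>1
composite: [0:1 1:4 2:1]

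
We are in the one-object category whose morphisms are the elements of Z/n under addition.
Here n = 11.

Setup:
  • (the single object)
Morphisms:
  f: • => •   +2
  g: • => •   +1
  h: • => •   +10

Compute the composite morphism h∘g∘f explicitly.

Answer: +2

Trace:
  0 +2≡2 +1≡3 +10≡2  (mod 11)
⟦path⟧: +2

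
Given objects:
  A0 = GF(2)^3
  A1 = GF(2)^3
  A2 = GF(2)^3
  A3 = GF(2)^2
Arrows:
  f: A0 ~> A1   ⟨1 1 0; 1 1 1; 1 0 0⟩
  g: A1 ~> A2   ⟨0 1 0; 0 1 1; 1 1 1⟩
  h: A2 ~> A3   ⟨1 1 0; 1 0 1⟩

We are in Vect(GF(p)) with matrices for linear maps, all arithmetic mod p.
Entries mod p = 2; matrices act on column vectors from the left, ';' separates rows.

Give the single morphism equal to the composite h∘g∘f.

Answer: ⟨1 0 0; 0 1 0⟩

Work:
  e0=[1,0,0] f~>[1,1,1] g~>[1,0,1] h~>[1,0]
  e1=[0,1,0] f~>[1,1,0] g~>[1,1,0] h~>[0,1]
  e2=[0,0,1] f~>[0,1,0] g~>[1,1,1] h~>[0,0]
result: ⟨1 0 0; 0 1 0⟩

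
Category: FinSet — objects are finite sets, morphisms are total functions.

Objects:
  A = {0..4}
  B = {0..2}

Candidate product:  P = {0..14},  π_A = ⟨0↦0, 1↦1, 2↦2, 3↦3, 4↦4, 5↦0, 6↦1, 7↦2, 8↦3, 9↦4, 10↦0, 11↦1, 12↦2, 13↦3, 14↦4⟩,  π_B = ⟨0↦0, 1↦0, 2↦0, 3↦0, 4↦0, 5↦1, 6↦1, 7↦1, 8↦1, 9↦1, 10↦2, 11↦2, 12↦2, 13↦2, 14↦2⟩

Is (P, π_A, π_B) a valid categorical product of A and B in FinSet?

|A|·|B| = 5·3 = 15;  |P| = 15
Check the pairing map k ↦ (π_A(k), π_B(k)):
  0 ↦ (0,0)
  1 ↦ (1,0)
  2 ↦ (2,0)
  3 ↦ (3,0)
  4 ↦ (4,0)
  5 ↦ (0,1)
  6 ↦ (1,1)
  7 ↦ (2,1)
  8 ↦ (3,1)
  9 ↦ (4,1)
  10 ↦ (0,2)
  11 ↦ (1,2)
  12 ↦ (2,2)
  13 ↦ (3,2)
  14 ↦ (4,2)
distinct pairs in image: 15 / 15 needed
  → bijection onto A×B; projections well-typed.

Answer: VALID PRODUCT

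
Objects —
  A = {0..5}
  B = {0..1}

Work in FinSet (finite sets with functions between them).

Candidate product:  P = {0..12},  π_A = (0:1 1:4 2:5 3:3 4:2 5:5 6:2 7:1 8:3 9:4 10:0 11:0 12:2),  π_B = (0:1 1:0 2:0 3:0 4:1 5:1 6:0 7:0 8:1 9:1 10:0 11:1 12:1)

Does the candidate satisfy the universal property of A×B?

Answer: NOT A VALID PRODUCT — |P|=13 ≠ |A|·|B|=12

Work:
|A|·|B| = 6·2 = 12;  |P| = 13
  → cardinalities differ; no bijection possible.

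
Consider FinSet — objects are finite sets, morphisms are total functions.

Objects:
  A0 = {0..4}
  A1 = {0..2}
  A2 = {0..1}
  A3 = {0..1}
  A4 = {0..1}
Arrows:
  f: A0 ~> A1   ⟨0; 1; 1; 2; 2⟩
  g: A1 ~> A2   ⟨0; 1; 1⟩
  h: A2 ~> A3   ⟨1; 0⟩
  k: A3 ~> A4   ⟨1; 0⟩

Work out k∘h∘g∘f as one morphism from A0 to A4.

Answer: ⟨0; 1; 1; 1; 1⟩

Derivation:
  0 f~>0 g~>0 h~>1 k~>0
  1 f~>1 g~>1 h~>0 k~>1
  2 f~>1 g~>1 h~>0 k~>1
  3 f~>2 g~>1 h~>0 k~>1
  4 f~>2 g~>1 h~>0 k~>1
⟦path⟧: ⟨0; 1; 1; 1; 1⟩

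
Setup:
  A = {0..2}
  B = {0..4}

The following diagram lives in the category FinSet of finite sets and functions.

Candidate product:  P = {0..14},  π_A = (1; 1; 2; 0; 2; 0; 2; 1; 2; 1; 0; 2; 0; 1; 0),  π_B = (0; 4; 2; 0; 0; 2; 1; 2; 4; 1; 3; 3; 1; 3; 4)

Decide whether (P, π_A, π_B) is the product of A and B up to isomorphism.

Answer: VALID PRODUCT

Derivation:
|A|·|B| = 3·5 = 15;  |P| = 15
Check the pairing map k ↦ (π_A(k), π_B(k)):
  0 : (1,0)
  1 : (1,4)
  2 : (2,2)
  3 : (0,0)
  4 : (2,0)
  5 : (0,2)
  6 : (2,1)
  7 : (1,2)
  8 : (2,4)
  9 : (1,1)
  10 : (0,3)
  11 : (2,3)
  12 : (0,1)
  13 : (1,3)
  14 : (0,4)
distinct pairs in image: 15 / 15 needed
  → bijection onto A×B; projections well-typed.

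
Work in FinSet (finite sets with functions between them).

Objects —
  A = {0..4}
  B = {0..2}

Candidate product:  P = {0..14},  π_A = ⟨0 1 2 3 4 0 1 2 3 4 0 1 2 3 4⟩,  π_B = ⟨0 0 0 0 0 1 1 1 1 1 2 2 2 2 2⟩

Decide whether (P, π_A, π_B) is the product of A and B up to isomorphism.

Answer: VALID PRODUCT

Work:
|A|·|B| = 5·3 = 15;  |P| = 15
Check the pairing map k ↦ (π_A(k), π_B(k)):
  0 -> (0,0)
  1 -> (1,0)
  2 -> (2,0)
  3 -> (3,0)
  4 -> (4,0)
  5 -> (0,1)
  6 -> (1,1)
  7 -> (2,1)
  8 -> (3,1)
  9 -> (4,1)
  10 -> (0,2)
  11 -> (1,2)
  12 -> (2,2)
  13 -> (3,2)
  14 -> (4,2)
distinct pairs in image: 15 / 15 needed
  → bijection onto A×B; projections well-typed.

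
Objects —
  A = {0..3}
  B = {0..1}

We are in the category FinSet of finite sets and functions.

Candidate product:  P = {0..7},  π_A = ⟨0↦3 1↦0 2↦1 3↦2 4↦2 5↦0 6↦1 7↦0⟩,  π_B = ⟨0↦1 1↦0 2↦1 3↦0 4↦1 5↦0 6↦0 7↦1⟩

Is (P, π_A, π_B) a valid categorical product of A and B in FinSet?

|A|·|B| = 4·2 = 8;  |P| = 8
Check the pairing map k ↦ (π_A(k), π_B(k)):
  0 ↦ (3,1)
  1 ↦ (0,0)
  2 ↦ (1,1)
  3 ↦ (2,0)
  4 ↦ (2,1)
  5 ↦ (0,0)  ✗ repeats pair of k=1
  6 ↦ (1,0)
  7 ↦ (0,1)
distinct pairs in image: 7 / 8 needed
  → (0,0) hit at k=1 and k=5

Answer: NOT A VALID PRODUCT — duplicate pair at indices 1,5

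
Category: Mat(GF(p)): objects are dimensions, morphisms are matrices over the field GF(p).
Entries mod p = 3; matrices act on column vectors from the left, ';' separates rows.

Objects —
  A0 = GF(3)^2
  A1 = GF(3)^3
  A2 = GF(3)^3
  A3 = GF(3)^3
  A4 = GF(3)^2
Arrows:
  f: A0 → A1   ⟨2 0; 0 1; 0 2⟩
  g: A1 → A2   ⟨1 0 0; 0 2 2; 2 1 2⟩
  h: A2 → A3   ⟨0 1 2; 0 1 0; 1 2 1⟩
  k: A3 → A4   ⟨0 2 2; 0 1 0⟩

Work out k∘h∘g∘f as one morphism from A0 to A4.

  e0=(1,0) f→(2,0,0) g→(2,0,1) h→(2,0,0) k→(0,0)
  e1=(0,1) f→(0,1,2) g→(0,0,2) h→(1,0,2) k→(1,0)
composite: ⟨0 1; 0 0⟩

Answer: ⟨0 1; 0 0⟩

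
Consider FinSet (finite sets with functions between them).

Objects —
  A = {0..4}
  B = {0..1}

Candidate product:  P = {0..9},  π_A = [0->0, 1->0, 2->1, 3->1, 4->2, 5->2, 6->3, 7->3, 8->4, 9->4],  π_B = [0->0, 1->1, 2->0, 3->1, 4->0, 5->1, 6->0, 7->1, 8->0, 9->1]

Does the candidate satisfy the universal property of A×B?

|A|·|B| = 5·2 = 10;  |P| = 10
Check the pairing map k ↦ (π_A(k), π_B(k)):
  0 -> (0,0)
  1 -> (0,1)
  2 -> (1,0)
  3 -> (1,1)
  4 -> (2,0)
  5 -> (2,1)
  6 -> (3,0)
  7 -> (3,1)
  8 -> (4,0)
  9 -> (4,1)
distinct pairs in image: 10 / 10 needed
  → bijection onto A×B; projections well-typed.

Answer: VALID PRODUCT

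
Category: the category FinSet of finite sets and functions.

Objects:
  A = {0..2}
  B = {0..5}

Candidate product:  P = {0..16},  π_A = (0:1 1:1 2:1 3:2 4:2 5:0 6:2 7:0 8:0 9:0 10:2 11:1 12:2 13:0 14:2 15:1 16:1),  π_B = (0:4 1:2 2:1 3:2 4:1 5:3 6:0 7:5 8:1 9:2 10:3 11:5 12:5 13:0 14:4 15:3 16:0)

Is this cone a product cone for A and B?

|A|·|B| = 3·6 = 18;  |P| = 17
  → cardinalities differ; no bijection possible.

Answer: NOT A VALID PRODUCT — |P|=17 ≠ |A|·|B|=18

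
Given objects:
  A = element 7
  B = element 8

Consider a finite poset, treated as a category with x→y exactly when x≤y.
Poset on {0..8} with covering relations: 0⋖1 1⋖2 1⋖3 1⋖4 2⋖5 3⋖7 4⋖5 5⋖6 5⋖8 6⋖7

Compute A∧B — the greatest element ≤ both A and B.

Common predecessors of 7,8: {0,1,2,4,5}
  0 ≤ 5
  1 ≤ 5
  2 ≤ 5
  4 ≤ 5
  5 ≤ 5
glb = 5

Answer: A∧B = 5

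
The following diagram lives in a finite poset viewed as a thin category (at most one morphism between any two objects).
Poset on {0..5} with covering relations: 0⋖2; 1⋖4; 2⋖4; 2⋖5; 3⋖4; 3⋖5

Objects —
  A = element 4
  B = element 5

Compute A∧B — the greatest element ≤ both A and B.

Lower bounds of A=4 and B=5: {0,2,3}
  maximal lower bounds 2 and 3 are incomparable: neither 2<=3 nor 3<=2
→ no greatest lower bound exists

Answer: NO MEET EXISTS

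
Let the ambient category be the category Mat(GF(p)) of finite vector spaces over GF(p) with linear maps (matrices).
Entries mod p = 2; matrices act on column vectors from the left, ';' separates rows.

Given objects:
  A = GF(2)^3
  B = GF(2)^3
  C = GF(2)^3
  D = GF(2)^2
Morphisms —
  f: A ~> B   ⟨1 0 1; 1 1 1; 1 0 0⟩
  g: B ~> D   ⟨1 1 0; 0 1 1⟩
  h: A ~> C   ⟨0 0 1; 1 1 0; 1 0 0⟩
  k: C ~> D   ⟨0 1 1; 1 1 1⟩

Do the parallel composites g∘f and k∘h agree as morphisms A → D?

1) trace f;g:
  e0=(1,0,0) f~>(1,1,1) g~>(0,0)
  e1=(0,1,0) f~>(0,1,0) g~>(1,1)
  e2=(0,0,1) f~>(1,1,0) g~>(0,1)
  composite₁ = ⟨0 1 0; 0 1 1⟩
2) trace h;k:
  e0=(1,0,0) h~>(0,1,1) k~>(0,0)
  e1=(0,1,0) h~>(0,1,0) k~>(1,1)
  e2=(0,0,1) h~>(1,0,0) k~>(0,1)
  composite₂ = ⟨0 1 0; 0 1 1⟩
Equal? YES — commutes

Answer: COMMUTES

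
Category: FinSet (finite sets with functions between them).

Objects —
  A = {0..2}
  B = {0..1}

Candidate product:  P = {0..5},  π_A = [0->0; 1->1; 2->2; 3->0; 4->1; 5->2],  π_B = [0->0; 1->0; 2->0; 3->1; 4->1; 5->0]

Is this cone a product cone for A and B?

Answer: NOT A VALID PRODUCT — duplicate pair at indices 2,5

Work:
|A|·|B| = 3·2 = 6;  |P| = 6
Check the pairing map k ↦ (π_A(k), π_B(k)):
  0 -> (0,0)
  1 -> (1,0)
  2 -> (2,0)
  3 -> (0,1)
  4 -> (1,1)
  5 -> (2,0)  ✗ repeats pair of k=2
distinct pairs in image: 5 / 6 needed
  → (2,0) hit at k=2 and k=5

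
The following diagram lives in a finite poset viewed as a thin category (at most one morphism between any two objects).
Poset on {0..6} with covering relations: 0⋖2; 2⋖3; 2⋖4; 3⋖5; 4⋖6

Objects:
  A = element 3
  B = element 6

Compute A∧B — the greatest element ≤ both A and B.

Lower bounds of A=3 and B=6: {0,2}
  0 ⊑ 2
  2 ⊑ 2
glb = 2

Answer: A∧B = 2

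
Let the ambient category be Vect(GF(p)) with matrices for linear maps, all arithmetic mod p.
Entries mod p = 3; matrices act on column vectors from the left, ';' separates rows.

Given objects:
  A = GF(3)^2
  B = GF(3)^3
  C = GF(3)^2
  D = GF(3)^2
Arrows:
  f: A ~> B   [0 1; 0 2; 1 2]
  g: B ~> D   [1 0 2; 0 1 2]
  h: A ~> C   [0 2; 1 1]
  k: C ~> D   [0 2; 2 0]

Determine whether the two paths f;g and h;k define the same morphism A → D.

Answer: DOES NOT COMMUTE

Work:
Along f;g (path 1):
  e0=⟨1,0⟩ f~>⟨0,0,1⟩ g~>⟨2,2⟩
  e1=⟨0,1⟩ f~>⟨1,2,2⟩ g~>⟨2,0⟩
  ⟦path⟧₁ = [2 2; 2 0]
Along h;k (path 2):
  e0=⟨1,0⟩ h~>⟨0,1⟩ k~>⟨2,0⟩
  e1=⟨0,1⟩ h~>⟨2,1⟩ k~>⟨2,1⟩
  ⟦path⟧₂ = [2 2; 0 1]
Equal? differ; not commutative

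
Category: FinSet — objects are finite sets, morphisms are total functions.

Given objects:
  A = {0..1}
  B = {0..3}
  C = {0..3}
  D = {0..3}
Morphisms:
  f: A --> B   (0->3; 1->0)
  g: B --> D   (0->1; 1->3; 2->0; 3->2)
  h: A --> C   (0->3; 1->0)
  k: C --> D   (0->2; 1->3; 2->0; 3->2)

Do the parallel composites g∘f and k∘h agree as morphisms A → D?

Answer: DOES NOT COMMUTE

Trace:
Along f;g (path 1):
  0 f-->3 g-->2
  1 f-->0 g-->1
  result₁ = (0->2; 1->1)
Along h;k (path 2):
  0 h-->3 k-->2
  1 h-->0 k-->2
  result₂ = (0->2; 1->2)
Equal? NO — does not commute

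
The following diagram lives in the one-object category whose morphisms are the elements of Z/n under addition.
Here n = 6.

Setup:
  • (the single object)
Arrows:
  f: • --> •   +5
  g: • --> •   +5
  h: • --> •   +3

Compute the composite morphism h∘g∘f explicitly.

  0 +5≡5 +5≡4 +3≡1  (mod 6)
result: +1

Answer: +1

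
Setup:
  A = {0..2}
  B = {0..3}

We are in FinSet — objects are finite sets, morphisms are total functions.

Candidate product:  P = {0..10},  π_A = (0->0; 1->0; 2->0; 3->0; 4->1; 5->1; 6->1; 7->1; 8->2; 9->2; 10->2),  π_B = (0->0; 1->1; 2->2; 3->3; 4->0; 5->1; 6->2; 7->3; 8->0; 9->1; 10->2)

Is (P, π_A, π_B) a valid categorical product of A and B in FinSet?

|A|·|B| = 3·4 = 12;  |P| = 11
  → cardinalities differ; no bijection possible.

Answer: NOT A VALID PRODUCT — |P|=11 ≠ |A|·|B|=12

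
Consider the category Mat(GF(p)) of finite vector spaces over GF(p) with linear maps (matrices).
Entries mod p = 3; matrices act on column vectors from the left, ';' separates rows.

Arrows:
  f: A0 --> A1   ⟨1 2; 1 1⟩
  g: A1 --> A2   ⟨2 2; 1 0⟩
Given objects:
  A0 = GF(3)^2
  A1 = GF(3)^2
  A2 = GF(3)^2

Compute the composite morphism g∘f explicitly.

  e0=(1,0) f-->(1,1) g-->(1,1)
  e1=(0,1) f-->(2,1) g-->(0,2)
⟦path⟧: ⟨1 0; 1 2⟩

Answer: ⟨1 0; 1 2⟩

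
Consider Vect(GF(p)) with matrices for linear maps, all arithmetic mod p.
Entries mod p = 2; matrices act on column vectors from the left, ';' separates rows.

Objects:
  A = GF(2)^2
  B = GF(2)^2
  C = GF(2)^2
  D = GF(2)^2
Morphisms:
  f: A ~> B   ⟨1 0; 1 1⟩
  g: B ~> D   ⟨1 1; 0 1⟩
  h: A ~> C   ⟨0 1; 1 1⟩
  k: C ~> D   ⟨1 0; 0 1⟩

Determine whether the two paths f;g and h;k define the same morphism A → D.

1) trace f;g:
  e0=[1,0] f~>[1,1] g~>[0,1]
  e1=[0,1] f~>[0,1] g~>[1,1]
  ⟦path⟧₁ = ⟨0 1; 1 1⟩
2) trace h;k:
  e0=[1,0] h~>[0,1] k~>[0,1]
  e1=[0,1] h~>[1,1] k~>[1,1]
  ⟦path⟧₂ = ⟨0 1; 1 1⟩
Equal? same morphism ✓

Answer: COMMUTES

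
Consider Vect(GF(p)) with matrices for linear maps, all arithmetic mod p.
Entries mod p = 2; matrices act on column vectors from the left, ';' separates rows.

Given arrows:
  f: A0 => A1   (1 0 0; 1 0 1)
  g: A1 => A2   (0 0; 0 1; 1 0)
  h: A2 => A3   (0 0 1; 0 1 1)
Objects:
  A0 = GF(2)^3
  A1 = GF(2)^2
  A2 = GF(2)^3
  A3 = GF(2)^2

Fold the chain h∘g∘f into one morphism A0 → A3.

  e0=(1,0,0) f=>(1,1) g=>(0,1,1) h=>(1,0)
  e1=(0,1,0) f=>(0,0) g=>(0,0,0) h=>(0,0)
  e2=(0,0,1) f=>(0,1) g=>(0,1,0) h=>(0,1)
result: (1 0 0; 0 0 1)

Answer: (1 0 0; 0 0 1)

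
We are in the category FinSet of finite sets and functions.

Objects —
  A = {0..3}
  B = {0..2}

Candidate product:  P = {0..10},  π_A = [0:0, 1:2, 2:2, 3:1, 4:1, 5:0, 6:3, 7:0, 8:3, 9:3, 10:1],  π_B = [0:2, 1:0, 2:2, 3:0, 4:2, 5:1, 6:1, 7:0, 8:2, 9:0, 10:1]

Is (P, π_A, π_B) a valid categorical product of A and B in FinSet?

Answer: NOT A VALID PRODUCT — |P|=11 ≠ |A|·|B|=12

Trace:
|A|·|B| = 4·3 = 12;  |P| = 11
  → cardinalities differ; no bijection possible.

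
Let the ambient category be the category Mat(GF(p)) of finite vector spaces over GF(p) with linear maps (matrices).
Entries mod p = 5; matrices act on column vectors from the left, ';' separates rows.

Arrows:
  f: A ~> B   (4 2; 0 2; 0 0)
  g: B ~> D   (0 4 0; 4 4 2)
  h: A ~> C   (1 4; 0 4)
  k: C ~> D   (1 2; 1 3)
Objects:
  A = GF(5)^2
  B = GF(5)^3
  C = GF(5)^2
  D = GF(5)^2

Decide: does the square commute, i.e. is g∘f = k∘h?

Along f;g (path 1):
  e0=⟨1,0⟩ f~>⟨4,0,0⟩ g~>⟨0,1⟩
  e1=⟨0,1⟩ f~>⟨2,2,0⟩ g~>⟨3,1⟩
  ⟦path⟧₁ = (0 3; 1 1)
Along h;k (path 2):
  e0=⟨1,0⟩ h~>⟨1,0⟩ k~>⟨1,1⟩
  e1=⟨0,1⟩ h~>⟨4,4⟩ k~>⟨2,1⟩
  ⟦path⟧₂ = (1 2; 1 1)
Equal? distinct morphisms ✗

Answer: DOES NOT COMMUTE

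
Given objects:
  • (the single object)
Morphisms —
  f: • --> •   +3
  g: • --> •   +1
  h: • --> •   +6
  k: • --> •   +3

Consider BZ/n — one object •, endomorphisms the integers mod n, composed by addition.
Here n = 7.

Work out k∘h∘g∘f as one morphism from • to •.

Answer: +6

Trace:
  0 +3≡3 +1≡4 +6≡3 +3≡6  (mod 7)
result: +6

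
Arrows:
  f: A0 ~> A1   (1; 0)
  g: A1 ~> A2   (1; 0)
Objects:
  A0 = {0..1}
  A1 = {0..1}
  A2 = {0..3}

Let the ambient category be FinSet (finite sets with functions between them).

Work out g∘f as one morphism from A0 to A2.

Answer: (0; 1)

Derivation:
  0 f~>1 g~>0
  1 f~>0 g~>1
result: (0; 1)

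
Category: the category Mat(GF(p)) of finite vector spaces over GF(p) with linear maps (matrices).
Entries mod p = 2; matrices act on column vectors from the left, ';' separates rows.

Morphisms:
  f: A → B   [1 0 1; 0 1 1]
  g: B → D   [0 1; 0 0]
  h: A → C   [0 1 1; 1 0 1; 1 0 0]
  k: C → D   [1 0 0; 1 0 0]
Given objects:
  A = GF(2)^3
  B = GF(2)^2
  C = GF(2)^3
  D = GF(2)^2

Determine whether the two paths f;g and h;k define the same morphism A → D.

Path 1 = f;g:
  e0=[1,0,0] f→[1,0] g→[0,0]
  e1=[0,1,0] f→[0,1] g→[1,0]
  e2=[0,0,1] f→[1,1] g→[1,0]
  ⟦path⟧₁ = [0 1 1; 0 0 0]
Path 2 = h;k:
  e0=[1,0,0] h→[0,1,1] k→[0,0]
  e1=[0,1,0] h→[1,0,0] k→[1,1]
  e2=[0,0,1] h→[1,1,0] k→[1,1]
  ⟦path⟧₂ = [0 1 1; 0 1 1]
Equal? distinct morphisms ✗

Answer: DOES NOT COMMUTE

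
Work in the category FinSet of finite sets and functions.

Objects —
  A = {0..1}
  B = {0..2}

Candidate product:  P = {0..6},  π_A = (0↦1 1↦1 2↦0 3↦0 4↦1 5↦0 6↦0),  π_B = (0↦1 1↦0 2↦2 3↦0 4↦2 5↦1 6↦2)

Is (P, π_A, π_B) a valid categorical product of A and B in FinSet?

Answer: NOT A VALID PRODUCT — |P|=7 ≠ |A|·|B|=6

Work:
|A|·|B| = 2·3 = 6;  |P| = 7
  → cardinalities differ; no bijection possible.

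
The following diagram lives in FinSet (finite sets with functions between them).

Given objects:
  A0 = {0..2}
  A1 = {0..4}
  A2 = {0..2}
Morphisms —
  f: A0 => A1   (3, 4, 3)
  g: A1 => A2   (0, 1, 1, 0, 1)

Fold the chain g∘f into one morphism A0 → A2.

  0 f=>3 g=>0
  1 f=>4 g=>1
  2 f=>3 g=>0
result: (0, 1, 0)

Answer: (0, 1, 0)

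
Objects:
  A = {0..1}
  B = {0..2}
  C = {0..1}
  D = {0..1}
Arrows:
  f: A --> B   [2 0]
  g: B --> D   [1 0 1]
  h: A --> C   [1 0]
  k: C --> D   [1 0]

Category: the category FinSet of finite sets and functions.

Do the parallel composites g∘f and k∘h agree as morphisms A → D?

Path 1 = f;g:
  0 f-->2 g-->1
  1 f-->0 g-->1
  composite₁ = [1 1]
Path 2 = h;k:
  0 h-->1 k-->0
  1 h-->0 k-->1
  composite₂ = [0 1]
Equal? distinct morphisms ✗

Answer: DOES NOT COMMUTE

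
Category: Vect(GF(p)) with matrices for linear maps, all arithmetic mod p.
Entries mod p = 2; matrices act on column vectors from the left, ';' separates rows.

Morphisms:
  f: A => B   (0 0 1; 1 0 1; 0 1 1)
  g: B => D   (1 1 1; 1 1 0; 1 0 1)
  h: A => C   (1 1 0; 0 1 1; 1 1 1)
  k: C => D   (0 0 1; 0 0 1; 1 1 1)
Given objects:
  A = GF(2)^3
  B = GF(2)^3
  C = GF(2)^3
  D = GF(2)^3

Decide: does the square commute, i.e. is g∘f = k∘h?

1) trace f;g:
  e0=(1,0,0) f=>(0,1,0) g=>(1,1,0)
  e1=(0,1,0) f=>(0,0,1) g=>(1,0,1)
  e2=(0,0,1) f=>(1,1,1) g=>(1,0,0)
  ⟦path⟧₁ = (1 1 1; 1 0 0; 0 1 0)
2) trace h;k:
  e0=(1,0,0) h=>(1,0,1) k=>(1,1,0)
  e1=(0,1,0) h=>(1,1,1) k=>(1,1,1)
  e2=(0,0,1) h=>(0,1,1) k=>(1,1,0)
  ⟦path⟧₂ = (1 1 1; 1 1 1; 0 1 0)
Equal? distinct morphisms ✗

Answer: DOES NOT COMMUTE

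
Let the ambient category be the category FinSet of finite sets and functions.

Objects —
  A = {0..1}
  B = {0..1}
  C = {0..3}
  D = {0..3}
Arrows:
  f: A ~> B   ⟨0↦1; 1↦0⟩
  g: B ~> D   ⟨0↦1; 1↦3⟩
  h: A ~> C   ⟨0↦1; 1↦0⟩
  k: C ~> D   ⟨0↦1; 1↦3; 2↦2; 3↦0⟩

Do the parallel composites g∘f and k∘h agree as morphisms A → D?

Along f;g (path 1):
  0 f~>1 g~>3
  1 f~>0 g~>1
  composite₁ = ⟨0↦3; 1↦1⟩
Along h;k (path 2):
  0 h~>1 k~>3
  1 h~>0 k~>1
  composite₂ = ⟨0↦3; 1↦1⟩
Equal? equal; square commutes

Answer: COMMUTES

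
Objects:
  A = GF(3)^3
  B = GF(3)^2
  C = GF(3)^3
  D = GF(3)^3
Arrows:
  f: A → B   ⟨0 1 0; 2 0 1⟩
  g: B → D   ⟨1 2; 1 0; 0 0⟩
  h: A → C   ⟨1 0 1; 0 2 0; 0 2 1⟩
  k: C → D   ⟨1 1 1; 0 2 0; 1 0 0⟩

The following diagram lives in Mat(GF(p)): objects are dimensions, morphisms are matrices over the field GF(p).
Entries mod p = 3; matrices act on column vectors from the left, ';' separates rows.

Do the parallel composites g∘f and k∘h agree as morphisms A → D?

Along f;g (path 1):
  e0=[1,0,0] f→[0,2] g→[1,0,0]
  e1=[0,1,0] f→[1,0] g→[1,1,0]
  e2=[0,0,1] f→[0,1] g→[2,0,0]
  composite₁ = ⟨1 1 2; 0 1 0; 0 0 0⟩
Along h;k (path 2):
  e0=[1,0,0] h→[1,0,0] k→[1,0,1]
  e1=[0,1,0] h→[0,2,2] k→[1,1,0]
  e2=[0,0,1] h→[1,0,1] k→[2,0,1]
  composite₂ = ⟨1 1 2; 0 1 0; 1 0 1⟩
Equal? distinct morphisms ✗

Answer: DOES NOT COMMUTE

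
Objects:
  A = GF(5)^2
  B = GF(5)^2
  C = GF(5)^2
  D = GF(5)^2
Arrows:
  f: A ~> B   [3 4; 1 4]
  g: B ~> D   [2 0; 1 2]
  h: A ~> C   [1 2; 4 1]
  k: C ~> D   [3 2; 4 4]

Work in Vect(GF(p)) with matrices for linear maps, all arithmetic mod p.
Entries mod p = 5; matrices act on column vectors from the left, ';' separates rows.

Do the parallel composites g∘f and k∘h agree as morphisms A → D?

Path 1 = f;g:
  e0=[1,0] f~>[3,1] g~>[1,0]
  e1=[0,1] f~>[4,4] g~>[3,2]
  composite₁ = [1 3; 0 2]
Path 2 = h;k:
  e0=[1,0] h~>[1,4] k~>[1,0]
  e1=[0,1] h~>[2,1] k~>[3,2]
  composite₂ = [1 3; 0 2]
Equal? same morphism ✓

Answer: COMMUTES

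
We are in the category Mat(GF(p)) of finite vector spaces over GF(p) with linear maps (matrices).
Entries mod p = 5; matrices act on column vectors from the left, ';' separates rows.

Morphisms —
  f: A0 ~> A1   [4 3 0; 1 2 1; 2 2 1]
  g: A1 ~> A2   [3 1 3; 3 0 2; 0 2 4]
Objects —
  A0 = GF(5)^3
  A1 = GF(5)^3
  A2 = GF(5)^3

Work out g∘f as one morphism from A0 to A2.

  e0=⟨1,0,0⟩ f~>⟨4,1,2⟩ g~>⟨4,1,0⟩
  e1=⟨0,1,0⟩ f~>⟨3,2,2⟩ g~>⟨2,3,2⟩
  e2=⟨0,0,1⟩ f~>⟨0,1,1⟩ g~>⟨4,2,1⟩
composite: [4 2 4; 1 3 2; 0 2 1]

Answer: [4 2 4; 1 3 2; 0 2 1]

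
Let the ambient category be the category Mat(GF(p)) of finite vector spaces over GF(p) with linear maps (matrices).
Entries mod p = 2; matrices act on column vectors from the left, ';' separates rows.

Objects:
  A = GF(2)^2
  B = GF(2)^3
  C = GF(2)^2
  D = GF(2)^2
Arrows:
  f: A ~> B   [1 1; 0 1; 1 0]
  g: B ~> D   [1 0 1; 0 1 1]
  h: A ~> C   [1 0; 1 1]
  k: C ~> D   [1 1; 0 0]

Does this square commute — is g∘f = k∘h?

Answer: DOES NOT COMMUTE

Derivation:
Path 1 = f;g:
  e0=[1,0] f~>[1,0,1] g~>[0,1]
  e1=[0,1] f~>[1,1,0] g~>[1,1]
  result₁ = [0 1; 1 1]
Path 2 = h;k:
  e0=[1,0] h~>[1,1] k~>[0,0]
  e1=[0,1] h~>[0,1] k~>[1,0]
  result₂ = [0 1; 0 0]
Equal? NO — does not commute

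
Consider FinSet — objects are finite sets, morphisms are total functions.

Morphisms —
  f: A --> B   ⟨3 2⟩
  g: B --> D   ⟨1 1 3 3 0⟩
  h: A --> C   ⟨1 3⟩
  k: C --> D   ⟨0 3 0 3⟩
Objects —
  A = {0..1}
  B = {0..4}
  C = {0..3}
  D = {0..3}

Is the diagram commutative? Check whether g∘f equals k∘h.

1) trace f;g:
  0 f-->3 g-->3
  1 f-->2 g-->3
  composite₁ = ⟨3 3⟩
2) trace h;k:
  0 h-->1 k-->3
  1 h-->3 k-->3
  composite₂ = ⟨3 3⟩
Equal? YES — commutes

Answer: COMMUTES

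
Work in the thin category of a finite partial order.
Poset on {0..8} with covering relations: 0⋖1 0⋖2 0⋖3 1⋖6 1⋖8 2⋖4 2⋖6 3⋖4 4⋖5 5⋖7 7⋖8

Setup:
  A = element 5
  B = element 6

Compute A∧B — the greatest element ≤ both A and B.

Lower bounds of A=5 and B=6: {0,2}
  0 ⊑ 2
  2 ⊑ 2
glb = 2

Answer: A∧B = 2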